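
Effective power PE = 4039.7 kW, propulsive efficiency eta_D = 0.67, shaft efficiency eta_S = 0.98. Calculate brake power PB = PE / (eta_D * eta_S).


Formula: PB = PE / (eta_D * eta_S)
Step 1 — combined efficiency = eta_D * eta_S = 0.67 * 0.98 = 0.6566
Step 2 — PB = 4039.7 / 0.6566 ≈ 6152.5 kW (5 s.f.)

6152.5 kW


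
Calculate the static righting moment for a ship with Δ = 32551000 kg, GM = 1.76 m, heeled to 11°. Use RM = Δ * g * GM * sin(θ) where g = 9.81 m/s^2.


Formula: GZ = GM * sin(theta); RM = disp * g * GZ
Step 1 — GZ = 1.76 * sin(11°) = 1.76 * 0.190809 = 0.335824 m
Step 2 — RM = 32551000 * 9.81 * 0.335824 ≈ 107240000 N·m (5 s.f.)

107240000 N·m


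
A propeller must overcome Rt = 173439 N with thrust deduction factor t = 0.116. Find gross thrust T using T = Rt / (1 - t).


Formula: T = Rt / (1 - t)
Step 1 — (1 - t) = 1 - 0.116 = 0.884
Step 2 — T = 173439 / 0.884 ≈ 196200 N (5 s.f.)

196200 N


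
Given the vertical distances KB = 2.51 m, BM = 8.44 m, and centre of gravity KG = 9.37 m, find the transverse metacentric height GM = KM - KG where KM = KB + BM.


Formula: GM = KB + BM - KG
Step 1 — KM = KB + BM = 2.51 + 8.44 = 10.95 m
Step 2 — GM = KM - KG = 10.95 - 9.37 = 1.58 m

1.58 m


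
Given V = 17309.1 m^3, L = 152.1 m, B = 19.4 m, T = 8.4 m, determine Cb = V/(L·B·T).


Formula: Cb = V / (L * B * T)
Step 1 — L * B * T = 152.1 * 19.4 * 8.4 = 24786.216 m^3
Step 2 — Cb = 17309.1 / 24786.216 ≈ 0.69834 (5 s.f.)

0.69834


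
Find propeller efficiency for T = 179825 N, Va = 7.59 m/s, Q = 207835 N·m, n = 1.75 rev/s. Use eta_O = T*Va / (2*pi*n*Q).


Formula: eta = T * Va / (2 * pi * n * Q)
Step 1 — numerator = T * Va = 179825 * 7.59 = 1364871.75
Step 2 — 2 * pi * n = 2 * pi * 1.75 = 10.995574
Step 3 — denominator = 10.995574 * 207835 = 2285265.12
Step 4 — eta = 1364871.75 / 2285265.12 ≈ 0.59725 (5 s.f.)

0.59725


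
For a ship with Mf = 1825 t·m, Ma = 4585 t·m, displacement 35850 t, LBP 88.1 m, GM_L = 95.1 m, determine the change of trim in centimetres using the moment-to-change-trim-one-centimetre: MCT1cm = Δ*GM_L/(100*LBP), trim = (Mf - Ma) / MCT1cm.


Formula: net trimming moment = Mf - Ma; MCT1cm = Δ*GM_L/(100*LBP); trim = net moment / MCT1cm
Step 1 — net trimming moment = 1825 - 4585 = -2760 t·m
Step 2 — MCT1cm = 35850 * 95.1 / (100 * 88.1) = 386.9847 t·m/cm
Step 3 — trim = -2760 / 386.9847 ≈ -7.1321 cm (5 s.f.)

-7.1321 cm


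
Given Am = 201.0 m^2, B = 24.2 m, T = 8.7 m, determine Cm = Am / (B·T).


Formula: Cm = Am / (B * T)
Step 1 — B * T = 24.2 * 8.7 = 210.54 m^2
Step 2 — Cm = 201.0 / 210.54 ≈ 0.95469 (5 s.f.)

0.95469


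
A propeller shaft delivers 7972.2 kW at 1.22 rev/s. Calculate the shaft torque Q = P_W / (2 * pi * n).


Formula: Q = P_W / (2 * pi * n)
Step 1 — P_W = 7972.2 kW * 1000 = 7972200.0 W
Step 2 — 2 * pi * n = 2 * pi * 1.22 = 7.665486
Step 3 — Q = 7972200.0 / 7.665486 ≈ 1040000 N·m (5 s.f.)

1040000 N·m


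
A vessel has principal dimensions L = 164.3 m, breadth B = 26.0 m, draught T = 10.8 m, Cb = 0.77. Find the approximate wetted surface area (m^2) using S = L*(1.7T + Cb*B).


Formula: S = 1.7*L*T + V/T with V = Cb*L*B*T, i.e. S = L * (1.7*T + Cb*B)
Step 1 — 1.7*T = 1.7 * 10.8 = 18.36 m
Step 2 — Cb*B = 0.77 * 26.0 = 20.02 m
Step 3 — 1.7*T + Cb*B = 18.36 + 20.02 = 38.38 m
Step 4 — S = 164.3 * 38.38 ≈ 6305.8 m^2 (5 s.f.)

6305.8 m^2


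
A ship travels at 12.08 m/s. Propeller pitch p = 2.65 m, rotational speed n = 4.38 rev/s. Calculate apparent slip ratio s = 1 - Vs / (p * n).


Formula: s = 1 - Vs / (p * n)
Step 1 — p * n = 2.65 * 4.38 = 11.607
Step 2 — Vs / (p*n) = 12.08 / 11.607 = 1.040751 (6 d.p.)
Step 3 — s = 1 - 1.040751 = -0.040751

-0.040751


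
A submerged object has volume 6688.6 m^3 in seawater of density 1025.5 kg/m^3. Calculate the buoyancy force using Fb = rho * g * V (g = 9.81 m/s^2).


Formula: Fb = rho * g * V
Substituting: Fb = 1025.5 * 9.81 * 6688.6
Intermediate: 1025.5 * 9.81 = 10060.155
Result: Fb = 10060.155 * 6688.6 ≈ 67288000 N (5 s.f.)

67288000 N


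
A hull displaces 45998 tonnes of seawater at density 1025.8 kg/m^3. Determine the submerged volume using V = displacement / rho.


Formula: V = mass / rho
Step 1 — convert tonnes to kg: 45998 t * 1000 = 45998000 kg
Step 2 — V = 45998000 / 1025.8 ≈ 44841 m^3 (5 s.f.)

44841 m^3


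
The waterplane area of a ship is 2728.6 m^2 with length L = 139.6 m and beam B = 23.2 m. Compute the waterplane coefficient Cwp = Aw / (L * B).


Formula: Cwp = Aw / (L * B)
Step 1 — L * B = 139.6 * 23.2 = 3238.72 m^2
Step 2 — Cwp = 2728.6 / 3238.72 ≈ 0.84249 (5 s.f.)

0.84249


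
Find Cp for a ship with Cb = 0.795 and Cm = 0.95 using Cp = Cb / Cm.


Formula: Cp = Cb / Cm
Substituting: Cp = 0.795 / 0.95
Result: Cp ≈ 0.83684 (5 s.f.)

0.83684


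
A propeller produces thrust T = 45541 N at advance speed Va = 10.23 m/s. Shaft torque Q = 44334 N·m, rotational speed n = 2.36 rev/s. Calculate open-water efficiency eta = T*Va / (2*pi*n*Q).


Formula: eta = T * Va / (2 * pi * n * Q)
Step 1 — numerator = T * Va = 45541 * 10.23 = 465884.43
Step 2 — 2 * pi * n = 2 * pi * 2.36 = 14.828317
Step 3 — denominator = 14.828317 * 44334 = 657398.61
Step 4 — eta = 465884.43 / 657398.61 ≈ 0.70868 (5 s.f.)

0.70868


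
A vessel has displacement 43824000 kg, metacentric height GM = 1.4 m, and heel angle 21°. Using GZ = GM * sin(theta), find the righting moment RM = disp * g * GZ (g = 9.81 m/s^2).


Formula: GZ = GM * sin(theta); RM = disp * g * GZ
Step 1 — GZ = 1.4 * sin(21°) = 1.4 * 0.358368 = 0.501715 m
Step 2 — RM = 43824000 * 9.81 * 0.501715 ≈ 215690000 N·m (5 s.f.)

215690000 N·m


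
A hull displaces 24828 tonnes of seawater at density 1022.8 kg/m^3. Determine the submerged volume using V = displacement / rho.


Formula: V = mass / rho
Step 1 — convert tonnes to kg: 24828 t * 1000 = 24828000 kg
Step 2 — V = 24828000 / 1022.8 ≈ 24275 m^3 (5 s.f.)

24275 m^3


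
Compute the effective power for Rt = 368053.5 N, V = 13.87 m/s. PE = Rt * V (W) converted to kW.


Formula: PE = Rt * V / 1000 (kW)
Step 1 — PE (W) = 368053.5 * 13.87 = 5104902.045 W
Step 2 — PE (kW) = 5104902.045 / 1000 ≈ 5104.9 kW (5 s.f.)

5104.9 kW


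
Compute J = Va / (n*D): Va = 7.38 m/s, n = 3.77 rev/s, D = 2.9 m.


Formula: J = Va / (n * D)
Step 1 — n * D = 3.77 * 2.9 = 10.933
Step 2 — J = 7.38 / 10.933 ≈ 0.67502 (5 s.f.)

0.67502


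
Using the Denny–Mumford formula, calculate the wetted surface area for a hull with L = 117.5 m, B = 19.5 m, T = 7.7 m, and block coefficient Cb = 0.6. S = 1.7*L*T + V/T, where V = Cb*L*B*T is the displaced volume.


Formula: S = 1.7*L*T + V/T with V = Cb*L*B*T, i.e. S = L * (1.7*T + Cb*B)
Step 1 — 1.7*T = 1.7 * 7.7 = 13.09 m
Step 2 — Cb*B = 0.6 * 19.5 = 11.7 m
Step 3 — 1.7*T + Cb*B = 13.09 + 11.7 = 24.79 m
Step 4 — S = 117.5 * 24.79 ≈ 2912.8 m^2 (5 s.f.)

2912.8 m^2


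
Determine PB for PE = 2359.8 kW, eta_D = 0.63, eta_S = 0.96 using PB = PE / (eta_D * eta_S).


Formula: PB = PE / (eta_D * eta_S)
Step 1 — combined efficiency = eta_D * eta_S = 0.63 * 0.96 = 0.6048
Step 2 — PB = 2359.8 / 0.6048 ≈ 3901.8 kW (5 s.f.)

3901.8 kW


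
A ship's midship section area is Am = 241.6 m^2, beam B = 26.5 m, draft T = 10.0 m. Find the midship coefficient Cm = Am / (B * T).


Formula: Cm = Am / (B * T)
Step 1 — B * T = 26.5 * 10.0 = 265.0 m^2
Step 2 — Cm = 241.6 / 265.0 ≈ 0.91170 (5 s.f.)

0.91170


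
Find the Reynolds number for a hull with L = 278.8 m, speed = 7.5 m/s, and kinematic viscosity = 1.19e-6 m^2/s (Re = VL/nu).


Formula: Re = V * L / nu
Step 1 — V * L = 7.5 * 278.8 = 2091.0 m^2/s
Step 2 — Re = 2091.0 / 1.19e-6 = 1.76e+09

1.76e+09


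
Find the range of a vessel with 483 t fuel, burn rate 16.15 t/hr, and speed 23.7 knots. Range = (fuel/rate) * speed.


Formula: endurance = fuel / rate; range = endurance * speed
Step 1 — endurance = 483 / 16.15 = 29.9071 hours
Step 2 — range = 29.9071 * 23.7 ≈ 708.80 nautical miles (5 s.f.)

708.80 NM


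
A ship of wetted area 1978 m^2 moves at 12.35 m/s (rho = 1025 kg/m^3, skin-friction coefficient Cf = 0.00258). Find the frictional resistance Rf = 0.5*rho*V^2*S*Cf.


Formula: Rf = 0.5 * rho * V^2 * S * Cf
Step 1 — V^2 = 12.35^2 = 152.5225
Step 2 — 0.5 * rho * V^2 = 0.5 * 1025 * 152.5225 = 78167.78125
Step 3 — Rf = 78167.78125 * 1978 * 0.00258 ≈ 398910 N (5 s.f.)

398910 N


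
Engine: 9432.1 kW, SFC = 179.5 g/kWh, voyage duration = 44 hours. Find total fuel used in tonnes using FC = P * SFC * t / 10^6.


Formula: FC (tonnes) = P * SFC * t / 1,000,000
Step 1 — P * SFC * t = 9432.1 * 179.5 * 44 = 74494725.8 g
Step 2 — FC (tonnes) = 74494725.8 / 1,000,000 ≈ 74.495 tonnes (5 s.f.)

74.495 tonnes


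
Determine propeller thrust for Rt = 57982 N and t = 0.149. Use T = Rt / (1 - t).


Formula: T = Rt / (1 - t)
Step 1 — (1 - t) = 1 - 0.149 = 0.851
Step 2 — T = 57982 / 0.851 ≈ 68134 N (5 s.f.)

68134 N


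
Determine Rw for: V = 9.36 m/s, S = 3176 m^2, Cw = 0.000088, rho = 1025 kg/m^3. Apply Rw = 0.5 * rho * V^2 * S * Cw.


Formula: Rw = 0.5 * rho * V^2 * S * Cw
Step 1 — V^2 = 9.36^2 = 87.6096
Step 2 — 0.5 * rho * V^2 = 0.5 * 1025 * 87.6096 = 44899.92
Step 3 — Rw = 44899.92 * 3176 * 0.000088 ≈ 12549 N (5 s.f.)

12549 N


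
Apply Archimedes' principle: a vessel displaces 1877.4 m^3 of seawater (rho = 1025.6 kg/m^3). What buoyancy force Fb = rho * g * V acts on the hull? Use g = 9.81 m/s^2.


Formula: Fb = rho * g * V
Substituting: Fb = 1025.6 * 9.81 * 1877.4
Intermediate: 1025.6 * 9.81 = 10061.136
Result: Fb = 10061.136 * 1877.4 ≈ 18889000 N (5 s.f.)

18889000 N


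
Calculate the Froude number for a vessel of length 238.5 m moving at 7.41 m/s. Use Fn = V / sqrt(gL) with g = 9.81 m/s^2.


Formula: Fn = V / sqrt(g * L)
Step 1 — g * L = 9.81 * 238.5 = 2339.685
Step 2 — sqrt(g * L) = sqrt(2339.685) = 48.37029
Step 3 — Fn = 7.41 / 48.37029 ≈ 0.15319 (5 s.f.)

0.15319


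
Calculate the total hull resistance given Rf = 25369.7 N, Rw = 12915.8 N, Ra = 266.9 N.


Formula: Rt = Rf + Rw + Ra
Substituting: Rt = 25369.7 + 12915.8 + 266.9
Result: Rt = 38552.4 N

38552.4 N


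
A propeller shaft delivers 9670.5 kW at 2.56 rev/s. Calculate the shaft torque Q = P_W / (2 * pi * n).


Formula: Q = P_W / (2 * pi * n)
Step 1 — P_W = 9670.5 kW * 1000 = 9670500.0 W
Step 2 — 2 * pi * n = 2 * pi * 2.56 = 16.084954
Step 3 — Q = 9670500.0 / 16.084954 ≈ 601210 N·m (5 s.f.)

601210 N·m


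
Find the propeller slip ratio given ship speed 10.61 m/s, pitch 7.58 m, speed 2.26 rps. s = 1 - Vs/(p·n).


Formula: s = 1 - Vs / (p * n)
Step 1 — p * n = 7.58 * 2.26 = 17.1308
Step 2 — Vs / (p*n) = 10.61 / 17.1308 = 0.619352 (6 d.p.)
Step 3 — s = 1 - 0.619352 = 0.380648

0.380648


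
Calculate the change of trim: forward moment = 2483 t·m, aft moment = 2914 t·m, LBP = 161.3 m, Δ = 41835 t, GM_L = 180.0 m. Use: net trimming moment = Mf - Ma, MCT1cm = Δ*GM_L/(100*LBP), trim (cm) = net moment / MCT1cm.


Formula: net trimming moment = Mf - Ma; MCT1cm = Δ*GM_L/(100*LBP); trim = net moment / MCT1cm
Step 1 — net trimming moment = 2483 - 2914 = -431 t·m
Step 2 — MCT1cm = 41835 * 180.0 / (100 * 161.3) = 466.8506 t·m/cm
Step 3 — trim = -431 / 466.8506 ≈ -0.92321 cm (5 s.f.)

-0.92321 cm


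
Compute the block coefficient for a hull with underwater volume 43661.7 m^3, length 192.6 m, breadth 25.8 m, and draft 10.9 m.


Formula: Cb = V / (L * B * T)
Step 1 — L * B * T = 192.6 * 25.8 * 10.9 = 54162.972 m^3
Step 2 — Cb = 43661.7 / 54162.972 ≈ 0.80612 (5 s.f.)

0.80612


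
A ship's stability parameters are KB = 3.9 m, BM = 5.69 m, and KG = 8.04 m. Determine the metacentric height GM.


Formula: GM = KB + BM - KG
Step 1 — KM = KB + BM = 3.9 + 5.69 = 9.59 m
Step 2 — GM = KM - KG = 9.59 - 8.04 = 1.55 m

1.55 m


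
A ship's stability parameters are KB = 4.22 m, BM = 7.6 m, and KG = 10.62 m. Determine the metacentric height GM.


Formula: GM = KB + BM - KG
Step 1 — KM = KB + BM = 4.22 + 7.6 = 11.82 m
Step 2 — GM = KM - KG = 11.82 - 10.62 = 1.2 m

1.2 m


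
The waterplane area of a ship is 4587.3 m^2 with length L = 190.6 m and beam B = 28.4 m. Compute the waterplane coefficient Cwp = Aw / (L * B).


Formula: Cwp = Aw / (L * B)
Step 1 — L * B = 190.6 * 28.4 = 5413.04 m^2
Step 2 — Cwp = 4587.3 / 5413.04 ≈ 0.84745 (5 s.f.)

0.84745


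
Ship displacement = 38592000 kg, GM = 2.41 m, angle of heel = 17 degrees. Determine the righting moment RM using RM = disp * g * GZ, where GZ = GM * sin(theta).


Formula: GZ = GM * sin(theta); RM = disp * g * GZ
Step 1 — GZ = 2.41 * sin(17°) = 2.41 * 0.292372 = 0.704617 m
Step 2 — RM = 38592000 * 9.81 * 0.704617 ≈ 266760000 N·m (5 s.f.)

266760000 N·m


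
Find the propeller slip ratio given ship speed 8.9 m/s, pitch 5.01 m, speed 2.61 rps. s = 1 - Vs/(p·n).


Formula: s = 1 - Vs / (p * n)
Step 1 — p * n = 5.01 * 2.61 = 13.0761
Step 2 — Vs / (p*n) = 8.9 / 13.0761 = 0.680631 (6 d.p.)
Step 3 — s = 1 - 0.680631 = 0.319369

0.319369


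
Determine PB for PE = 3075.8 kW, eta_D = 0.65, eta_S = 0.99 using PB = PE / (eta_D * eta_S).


Formula: PB = PE / (eta_D * eta_S)
Step 1 — combined efficiency = eta_D * eta_S = 0.65 * 0.99 = 0.6435
Step 2 — PB = 3075.8 / 0.6435 ≈ 4779.8 kW (5 s.f.)

4779.8 kW


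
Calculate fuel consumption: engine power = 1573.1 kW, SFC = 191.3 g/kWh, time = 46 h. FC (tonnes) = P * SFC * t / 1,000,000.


Formula: FC (tonnes) = P * SFC * t / 1,000,000
Step 1 — P * SFC * t = 1573.1 * 191.3 * 46 = 13842965.38 g
Step 2 — FC (tonnes) = 13842965.38 / 1,000,000 ≈ 13.843 tonnes (5 s.f.)

13.843 tonnes


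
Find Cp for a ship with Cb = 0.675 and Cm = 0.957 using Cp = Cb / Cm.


Formula: Cp = Cb / Cm
Substituting: Cp = 0.675 / 0.957
Result: Cp ≈ 0.70533 (5 s.f.)

0.70533


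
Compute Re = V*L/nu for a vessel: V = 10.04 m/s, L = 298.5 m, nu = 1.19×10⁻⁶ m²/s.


Formula: Re = V * L / nu
Step 1 — V * L = 10.04 * 298.5 = 2996.94 m^2/s
Step 2 — Re = 2996.94 / 1.19e-6 = 2.52e+09

2.52e+09


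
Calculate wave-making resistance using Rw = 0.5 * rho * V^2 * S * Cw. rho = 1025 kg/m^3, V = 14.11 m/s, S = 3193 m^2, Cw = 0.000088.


Formula: Rw = 0.5 * rho * V^2 * S * Cw
Step 1 — V^2 = 14.11^2 = 199.0921
Step 2 — 0.5 * rho * V^2 = 0.5 * 1025 * 199.0921 = 102034.70125
Step 3 — Rw = 102034.70125 * 3193 * 0.000088 ≈ 28670 N (5 s.f.)

28670 N


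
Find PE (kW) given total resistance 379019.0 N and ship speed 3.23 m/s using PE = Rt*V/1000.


Formula: PE = Rt * V / 1000 (kW)
Step 1 — PE (W) = 379019.0 * 3.23 = 1224231.37 W
Step 2 — PE (kW) = 1224231.37 / 1000 ≈ 1224.2 kW (5 s.f.)

1224.2 kW


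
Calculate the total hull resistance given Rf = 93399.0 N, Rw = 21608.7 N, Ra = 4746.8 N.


Formula: Rt = Rf + Rw + Ra
Substituting: Rt = 93399.0 + 21608.7 + 4746.8
Result: Rt = 119754.5 N

119754.5 N


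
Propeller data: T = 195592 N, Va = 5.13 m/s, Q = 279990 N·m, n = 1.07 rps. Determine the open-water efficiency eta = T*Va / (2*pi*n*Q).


Formula: eta = T * Va / (2 * pi * n * Q)
Step 1 — numerator = T * Va = 195592 * 5.13 = 1003386.96
Step 2 — 2 * pi * n = 2 * pi * 1.07 = 6.723008
Step 3 — denominator = 6.723008 * 279990 = 1882375.01
Step 4 — eta = 1003386.96 / 1882375.01 ≈ 0.53304 (5 s.f.)

0.53304


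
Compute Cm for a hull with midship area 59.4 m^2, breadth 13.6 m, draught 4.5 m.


Formula: Cm = Am / (B * T)
Step 1 — B * T = 13.6 * 4.5 = 61.2 m^2
Step 2 — Cm = 59.4 / 61.2 ≈ 0.97059 (5 s.f.)

0.97059


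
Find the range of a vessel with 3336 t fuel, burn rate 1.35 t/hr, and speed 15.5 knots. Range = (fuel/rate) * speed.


Formula: endurance = fuel / rate; range = endurance * speed
Step 1 — endurance = 3336 / 1.35 = 2471.1111 hours
Step 2 — range = 2471.1111 * 15.5 ≈ 38302 nautical miles (5 s.f.)

38302 NM


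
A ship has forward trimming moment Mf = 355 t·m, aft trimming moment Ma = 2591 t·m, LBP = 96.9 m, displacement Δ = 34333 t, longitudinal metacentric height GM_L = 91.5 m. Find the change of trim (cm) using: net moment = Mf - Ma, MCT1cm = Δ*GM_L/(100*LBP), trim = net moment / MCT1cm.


Formula: net trimming moment = Mf - Ma; MCT1cm = Δ*GM_L/(100*LBP); trim = net moment / MCT1cm
Step 1 — net trimming moment = 355 - 2591 = -2236 t·m
Step 2 — MCT1cm = 34333 * 91.5 / (100 * 96.9) = 324.1971 t·m/cm
Step 3 — trim = -2236 / 324.1971 ≈ -6.8970 cm (5 s.f.)

-6.8970 cm


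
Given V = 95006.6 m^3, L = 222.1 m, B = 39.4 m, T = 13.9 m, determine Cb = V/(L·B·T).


Formula: Cb = V / (L * B * T)
Step 1 — L * B * T = 222.1 * 39.4 * 13.9 = 121635.286 m^3
Step 2 — Cb = 95006.6 / 121635.286 ≈ 0.78108 (5 s.f.)

0.78108


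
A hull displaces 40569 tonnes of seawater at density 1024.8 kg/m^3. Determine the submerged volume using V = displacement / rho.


Formula: V = mass / rho
Step 1 — convert tonnes to kg: 40569 t * 1000 = 40569000 kg
Step 2 — V = 40569000 / 1024.8 ≈ 39587 m^3 (5 s.f.)

39587 m^3


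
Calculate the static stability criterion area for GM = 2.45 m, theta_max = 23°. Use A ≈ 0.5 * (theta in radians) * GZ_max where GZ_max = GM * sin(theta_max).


Formula: GZ_max = GM * sin(theta); Area = 0.5 * theta_rad * GZ_max
Step 1 — GZ_max = 2.45 * sin(23°) = 2.45 * 0.390731 = 0.957291 m
Step 2 — theta_rad = 23 * pi/180 = 0.401426 rad
Step 3 — Area = 0.5 * 0.401426 * 0.957291 ≈ 0.19214 m·rad (5 s.f.)

0.19214 m·rad


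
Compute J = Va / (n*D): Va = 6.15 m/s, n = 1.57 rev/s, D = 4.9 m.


Formula: J = Va / (n * D)
Step 1 — n * D = 1.57 * 4.9 = 7.693
Step 2 — J = 6.15 / 7.693 ≈ 0.79943 (5 s.f.)

0.79943


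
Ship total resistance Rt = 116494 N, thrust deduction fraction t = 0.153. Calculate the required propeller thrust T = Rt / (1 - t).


Formula: T = Rt / (1 - t)
Step 1 — (1 - t) = 1 - 0.153 = 0.847
Step 2 — T = 116494 / 0.847 ≈ 137540 N (5 s.f.)

137540 N


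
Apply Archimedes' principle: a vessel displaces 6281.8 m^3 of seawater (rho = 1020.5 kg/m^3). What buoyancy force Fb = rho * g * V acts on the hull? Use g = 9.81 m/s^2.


Formula: Fb = rho * g * V
Substituting: Fb = 1020.5 * 9.81 * 6281.8
Intermediate: 1020.5 * 9.81 = 10011.105
Result: Fb = 10011.105 * 6281.8 ≈ 62888000 N (5 s.f.)

62888000 N


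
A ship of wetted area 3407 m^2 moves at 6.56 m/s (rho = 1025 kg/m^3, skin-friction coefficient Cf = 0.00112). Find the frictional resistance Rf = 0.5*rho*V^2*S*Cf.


Formula: Rf = 0.5 * rho * V^2 * S * Cf
Step 1 — V^2 = 6.56^2 = 43.0336
Step 2 — 0.5 * rho * V^2 = 0.5 * 1025 * 43.0336 = 22054.72
Step 3 — Rf = 22054.72 * 3407 * 0.00112 ≈ 84157 N (5 s.f.)

84157 N


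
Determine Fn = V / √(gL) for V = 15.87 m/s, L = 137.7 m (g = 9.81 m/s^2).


Formula: Fn = V / sqrt(g * L)
Step 1 — g * L = 9.81 * 137.7 = 1350.837
Step 2 — sqrt(g * L) = sqrt(1350.837) = 36.753735
Step 3 — Fn = 15.87 / 36.753735 ≈ 0.43179 (5 s.f.)

0.43179


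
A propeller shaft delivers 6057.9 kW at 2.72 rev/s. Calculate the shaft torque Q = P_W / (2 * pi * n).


Formula: Q = P_W / (2 * pi * n)
Step 1 — P_W = 6057.9 kW * 1000 = 6057900.0 W
Step 2 — 2 * pi * n = 2 * pi * 2.72 = 17.090264
Step 3 — Q = 6057900.0 / 17.090264 ≈ 354460 N·m (5 s.f.)

354460 N·m


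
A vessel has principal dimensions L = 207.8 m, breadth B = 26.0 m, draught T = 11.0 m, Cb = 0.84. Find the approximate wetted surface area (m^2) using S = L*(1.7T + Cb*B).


Formula: S = 1.7*L*T + V/T with V = Cb*L*B*T, i.e. S = L * (1.7*T + Cb*B)
Step 1 — 1.7*T = 1.7 * 11.0 = 18.7 m
Step 2 — Cb*B = 0.84 * 26.0 = 21.84 m
Step 3 — 1.7*T + Cb*B = 18.7 + 21.84 = 40.54 m
Step 4 — S = 207.8 * 40.54 ≈ 8424.2 m^2 (5 s.f.)

8424.2 m^2


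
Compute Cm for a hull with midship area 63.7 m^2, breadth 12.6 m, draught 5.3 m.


Formula: Cm = Am / (B * T)
Step 1 — B * T = 12.6 * 5.3 = 66.78 m^2
Step 2 — Cm = 63.7 / 66.78 ≈ 0.95388 (5 s.f.)

0.95388


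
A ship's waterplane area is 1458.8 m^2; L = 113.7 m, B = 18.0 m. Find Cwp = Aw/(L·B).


Formula: Cwp = Aw / (L * B)
Step 1 — L * B = 113.7 * 18.0 = 2046.6 m^2
Step 2 — Cwp = 1458.8 / 2046.6 ≈ 0.71279 (5 s.f.)

0.71279


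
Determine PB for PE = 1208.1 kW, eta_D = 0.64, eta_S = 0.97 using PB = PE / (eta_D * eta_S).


Formula: PB = PE / (eta_D * eta_S)
Step 1 — combined efficiency = eta_D * eta_S = 0.64 * 0.97 = 0.6208
Step 2 — PB = 1208.1 / 0.6208 ≈ 1946.0 kW (5 s.f.)

1946.0 kW


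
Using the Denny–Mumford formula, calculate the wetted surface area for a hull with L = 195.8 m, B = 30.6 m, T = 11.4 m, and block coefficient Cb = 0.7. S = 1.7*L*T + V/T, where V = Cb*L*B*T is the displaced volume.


Formula: S = 1.7*L*T + V/T with V = Cb*L*B*T, i.e. S = L * (1.7*T + Cb*B)
Step 1 — 1.7*T = 1.7 * 11.4 = 19.38 m
Step 2 — Cb*B = 0.7 * 30.6 = 21.42 m
Step 3 — 1.7*T + Cb*B = 19.38 + 21.42 = 40.8 m
Step 4 — S = 195.8 * 40.8 ≈ 7988.6 m^2 (5 s.f.)

7988.6 m^2


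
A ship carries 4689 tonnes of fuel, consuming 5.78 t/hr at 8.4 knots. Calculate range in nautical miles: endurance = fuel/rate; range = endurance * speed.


Formula: endurance = fuel / rate; range = endurance * speed
Step 1 — endurance = 4689 / 5.78 = 811.2457 hours
Step 2 — range = 811.2457 * 8.4 ≈ 6814.5 nautical miles (5 s.f.)

6814.5 NM


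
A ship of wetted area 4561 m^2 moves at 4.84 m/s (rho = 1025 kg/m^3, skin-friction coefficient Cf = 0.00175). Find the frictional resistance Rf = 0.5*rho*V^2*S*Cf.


Formula: Rf = 0.5 * rho * V^2 * S * Cf
Step 1 — V^2 = 4.84^2 = 23.4256
Step 2 — 0.5 * rho * V^2 = 0.5 * 1025 * 23.4256 = 12005.62
Step 3 — Rf = 12005.62 * 4561 * 0.00175 ≈ 95826 N (5 s.f.)

95826 N


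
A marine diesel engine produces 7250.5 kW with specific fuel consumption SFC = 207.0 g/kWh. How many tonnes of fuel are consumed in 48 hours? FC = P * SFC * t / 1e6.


Formula: FC (tonnes) = P * SFC * t / 1,000,000
Step 1 — P * SFC * t = 7250.5 * 207.0 * 48 = 72040968.0 g
Step 2 — FC (tonnes) = 72040968.0 / 1,000,000 ≈ 72.041 tonnes (5 s.f.)

72.041 tonnes


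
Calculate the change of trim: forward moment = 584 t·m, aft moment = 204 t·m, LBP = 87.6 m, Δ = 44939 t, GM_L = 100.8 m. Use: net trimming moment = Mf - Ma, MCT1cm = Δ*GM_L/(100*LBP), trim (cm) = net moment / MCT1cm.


Formula: net trimming moment = Mf - Ma; MCT1cm = Δ*GM_L/(100*LBP); trim = net moment / MCT1cm
Step 1 — net trimming moment = 584 - 204 = 380 t·m
Step 2 — MCT1cm = 44939 * 100.8 / (100 * 87.6) = 517.1063 t·m/cm
Step 3 — trim = 380 / 517.1063 ≈ 0.73486 cm (5 s.f.)

0.73486 cm


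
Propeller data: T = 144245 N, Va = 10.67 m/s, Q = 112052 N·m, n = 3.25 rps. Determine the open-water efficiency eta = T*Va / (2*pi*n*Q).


Formula: eta = T * Va / (2 * pi * n * Q)
Step 1 — numerator = T * Va = 144245 * 10.67 = 1539094.15
Step 2 — 2 * pi * n = 2 * pi * 3.25 = 20.420352
Step 3 — denominator = 20.420352 * 112052 = 2288141.28
Step 4 — eta = 1539094.15 / 2288141.28 ≈ 0.67264 (5 s.f.)

0.67264


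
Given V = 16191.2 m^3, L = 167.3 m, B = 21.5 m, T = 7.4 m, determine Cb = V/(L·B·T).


Formula: Cb = V / (L * B * T)
Step 1 — L * B * T = 167.3 * 21.5 * 7.4 = 26617.43 m^3
Step 2 — Cb = 16191.2 / 26617.43 ≈ 0.60829 (5 s.f.)

0.60829


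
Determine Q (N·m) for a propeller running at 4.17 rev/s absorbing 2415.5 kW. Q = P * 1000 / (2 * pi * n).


Formula: Q = P_W / (2 * pi * n)
Step 1 — P_W = 2415.5 kW * 1000 = 2415500.0 W
Step 2 — 2 * pi * n = 2 * pi * 4.17 = 26.200883
Step 3 — Q = 2415500.0 / 26.200883 ≈ 92192 N·m (5 s.f.)

92192 N·m


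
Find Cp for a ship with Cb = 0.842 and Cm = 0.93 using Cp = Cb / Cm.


Formula: Cp = Cb / Cm
Substituting: Cp = 0.842 / 0.93
Result: Cp ≈ 0.90538 (5 s.f.)

0.90538


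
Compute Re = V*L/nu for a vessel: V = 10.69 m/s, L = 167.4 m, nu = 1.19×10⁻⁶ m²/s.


Formula: Re = V * L / nu
Step 1 — V * L = 10.69 * 167.4 = 1789.506 m^2/s
Step 2 — Re = 1789.506 / 1.19e-6 = 1.50e+09

1.50e+09


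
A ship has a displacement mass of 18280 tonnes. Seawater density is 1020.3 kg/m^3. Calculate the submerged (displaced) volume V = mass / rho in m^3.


Formula: V = mass / rho
Step 1 — convert tonnes to kg: 18280 t * 1000 = 18280000 kg
Step 2 — V = 18280000 / 1020.3 ≈ 17916 m^3 (5 s.f.)

17916 m^3


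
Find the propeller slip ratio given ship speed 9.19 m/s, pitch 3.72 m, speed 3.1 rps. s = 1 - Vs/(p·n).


Formula: s = 1 - Vs / (p * n)
Step 1 — p * n = 3.72 * 3.1 = 11.532
Step 2 — Vs / (p*n) = 9.19 / 11.532 = 0.796913 (6 d.p.)
Step 3 — s = 1 - 0.796913 = 0.203087

0.203087


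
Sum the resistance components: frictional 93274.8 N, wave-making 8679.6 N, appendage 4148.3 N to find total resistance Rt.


Formula: Rt = Rf + Rw + Ra
Substituting: Rt = 93274.8 + 8679.6 + 4148.3
Result: Rt = 106102.7 N

106102.7 N


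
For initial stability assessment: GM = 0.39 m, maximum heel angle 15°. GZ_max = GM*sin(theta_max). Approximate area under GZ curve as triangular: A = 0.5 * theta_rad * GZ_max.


Formula: GZ_max = GM * sin(theta); Area = 0.5 * theta_rad * GZ_max
Step 1 — GZ_max = 0.39 * sin(15°) = 0.39 * 0.258819 = 0.100939 m
Step 2 — theta_rad = 15 * pi/180 = 0.261799 rad
Step 3 — Area = 0.5 * 0.261799 * 0.100939 ≈ 0.013213 m·rad (5 s.f.)

0.013213 m·rad


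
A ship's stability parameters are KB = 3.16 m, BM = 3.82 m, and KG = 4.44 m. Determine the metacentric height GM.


Formula: GM = KB + BM - KG
Step 1 — KM = KB + BM = 3.16 + 3.82 = 6.98 m
Step 2 — GM = KM - KG = 6.98 - 4.44 = 2.54 m

2.54 m


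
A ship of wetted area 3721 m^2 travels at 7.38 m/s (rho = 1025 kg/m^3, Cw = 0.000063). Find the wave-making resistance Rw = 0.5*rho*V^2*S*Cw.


Formula: Rw = 0.5 * rho * V^2 * S * Cw
Step 1 — V^2 = 7.38^2 = 54.4644
Step 2 — 0.5 * rho * V^2 = 0.5 * 1025 * 54.4644 = 27913.005
Step 3 — Rw = 27913.005 * 3721 * 0.000063 ≈ 6543.5 N (5 s.f.)

6543.5 N


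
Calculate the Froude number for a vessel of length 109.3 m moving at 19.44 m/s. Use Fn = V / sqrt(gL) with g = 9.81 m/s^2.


Formula: Fn = V / sqrt(g * L)
Step 1 — g * L = 9.81 * 109.3 = 1072.233
Step 2 — sqrt(g * L) = sqrt(1072.233) = 32.744969
Step 3 — Fn = 19.44 / 32.744969 ≈ 0.59368 (5 s.f.)

0.59368


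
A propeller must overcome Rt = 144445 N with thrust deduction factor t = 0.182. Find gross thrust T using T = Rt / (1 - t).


Formula: T = Rt / (1 - t)
Step 1 — (1 - t) = 1 - 0.182 = 0.818
Step 2 — T = 144445 / 0.818 ≈ 176580 N (5 s.f.)

176580 N


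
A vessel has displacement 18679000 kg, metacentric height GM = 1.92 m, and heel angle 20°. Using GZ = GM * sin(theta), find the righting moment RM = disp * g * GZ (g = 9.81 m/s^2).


Formula: GZ = GM * sin(theta); RM = disp * g * GZ
Step 1 — GZ = 1.92 * sin(20°) = 1.92 * 0.34202 = 0.656678 m
Step 2 — RM = 18679000 * 9.81 * 0.656678 ≈ 120330000 N·m (5 s.f.)

120330000 N·m


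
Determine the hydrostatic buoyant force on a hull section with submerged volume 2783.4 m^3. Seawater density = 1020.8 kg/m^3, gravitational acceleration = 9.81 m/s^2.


Formula: Fb = rho * g * V
Substituting: Fb = 1020.8 * 9.81 * 2783.4
Intermediate: 1020.8 * 9.81 = 10014.048
Result: Fb = 10014.048 * 2783.4 ≈ 27873000 N (5 s.f.)

27873000 N


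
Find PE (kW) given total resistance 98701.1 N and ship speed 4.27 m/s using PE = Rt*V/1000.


Formula: PE = Rt * V / 1000 (kW)
Step 1 — PE (W) = 98701.1 * 4.27 = 421453.697 W
Step 2 — PE (kW) = 421453.697 / 1000 ≈ 421.45 kW (5 s.f.)

421.45 kW


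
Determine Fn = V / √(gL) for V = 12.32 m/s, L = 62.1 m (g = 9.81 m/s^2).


Formula: Fn = V / sqrt(g * L)
Step 1 — g * L = 9.81 * 62.1 = 609.201
Step 2 — sqrt(g * L) = sqrt(609.201) = 24.681997
Step 3 — Fn = 12.32 / 24.681997 ≈ 0.49915 (5 s.f.)

0.49915


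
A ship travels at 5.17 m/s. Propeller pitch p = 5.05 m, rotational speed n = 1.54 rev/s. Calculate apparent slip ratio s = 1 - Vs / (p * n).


Formula: s = 1 - Vs / (p * n)
Step 1 — p * n = 5.05 * 1.54 = 7.777
Step 2 — Vs / (p*n) = 5.17 / 7.777 = 0.664781 (6 d.p.)
Step 3 — s = 1 - 0.664781 = 0.335219

0.335219


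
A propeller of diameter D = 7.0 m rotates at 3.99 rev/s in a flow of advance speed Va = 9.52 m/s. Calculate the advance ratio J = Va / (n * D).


Formula: J = Va / (n * D)
Step 1 — n * D = 3.99 * 7.0 = 27.93
Step 2 — J = 9.52 / 27.93 ≈ 0.34085 (5 s.f.)

0.34085


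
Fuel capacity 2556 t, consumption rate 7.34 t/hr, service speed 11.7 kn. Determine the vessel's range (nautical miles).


Formula: endurance = fuel / rate; range = endurance * speed
Step 1 — endurance = 2556 / 7.34 = 348.2289 hours
Step 2 — range = 348.2289 * 11.7 ≈ 4074.3 nautical miles (5 s.f.)

4074.3 NM


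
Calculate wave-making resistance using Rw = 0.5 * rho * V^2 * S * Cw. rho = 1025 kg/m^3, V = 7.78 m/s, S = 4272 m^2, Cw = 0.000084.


Formula: Rw = 0.5 * rho * V^2 * S * Cw
Step 1 — V^2 = 7.78^2 = 60.5284
Step 2 — 0.5 * rho * V^2 = 0.5 * 1025 * 60.5284 = 31020.805
Step 3 — Rw = 31020.805 * 4272 * 0.000084 ≈ 11132 N (5 s.f.)

11132 N


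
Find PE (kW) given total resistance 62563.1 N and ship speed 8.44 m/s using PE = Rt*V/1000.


Formula: PE = Rt * V / 1000 (kW)
Step 1 — PE (W) = 62563.1 * 8.44 = 528032.564 W
Step 2 — PE (kW) = 528032.564 / 1000 ≈ 528.03 kW (5 s.f.)

528.03 kW


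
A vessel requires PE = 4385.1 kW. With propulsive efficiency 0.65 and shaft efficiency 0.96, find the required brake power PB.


Formula: PB = PE / (eta_D * eta_S)
Step 1 — combined efficiency = eta_D * eta_S = 0.65 * 0.96 = 0.624
Step 2 — PB = 4385.1 / 0.624 ≈ 7027.4 kW (5 s.f.)

7027.4 kW


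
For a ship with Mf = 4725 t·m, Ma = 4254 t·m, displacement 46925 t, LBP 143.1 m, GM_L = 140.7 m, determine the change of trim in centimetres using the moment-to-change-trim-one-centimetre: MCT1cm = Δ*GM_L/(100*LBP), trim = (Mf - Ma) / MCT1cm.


Formula: net trimming moment = Mf - Ma; MCT1cm = Δ*GM_L/(100*LBP); trim = net moment / MCT1cm
Step 1 — net trimming moment = 4725 - 4254 = 471 t·m
Step 2 — MCT1cm = 46925 * 140.7 / (100 * 143.1) = 461.38 t·m/cm
Step 3 — trim = 471 / 461.38 ≈ 1.0209 cm (5 s.f.)

1.0209 cm


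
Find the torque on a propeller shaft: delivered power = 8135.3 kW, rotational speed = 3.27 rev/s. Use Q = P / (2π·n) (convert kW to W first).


Formula: Q = P_W / (2 * pi * n)
Step 1 — P_W = 8135.3 kW * 1000 = 8135300.0 W
Step 2 — 2 * pi * n = 2 * pi * 3.27 = 20.546016
Step 3 — Q = 8135300.0 / 20.546016 ≈ 395960 N·m (5 s.f.)

395960 N·m


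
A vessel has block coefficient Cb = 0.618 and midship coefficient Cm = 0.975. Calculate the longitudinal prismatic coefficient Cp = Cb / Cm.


Formula: Cp = Cb / Cm
Substituting: Cp = 0.618 / 0.975
Result: Cp ≈ 0.63385 (5 s.f.)

0.63385


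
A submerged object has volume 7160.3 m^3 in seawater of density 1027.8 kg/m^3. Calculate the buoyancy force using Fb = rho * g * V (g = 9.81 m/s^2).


Formula: Fb = rho * g * V
Substituting: Fb = 1027.8 * 9.81 * 7160.3
Intermediate: 1027.8 * 9.81 = 10082.718
Result: Fb = 10082.718 * 7160.3 ≈ 72195000 N (5 s.f.)

72195000 N


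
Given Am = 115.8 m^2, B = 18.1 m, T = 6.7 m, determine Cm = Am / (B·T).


Formula: Cm = Am / (B * T)
Step 1 — B * T = 18.1 * 6.7 = 121.27 m^2
Step 2 — Cm = 115.8 / 121.27 ≈ 0.95489 (5 s.f.)

0.95489


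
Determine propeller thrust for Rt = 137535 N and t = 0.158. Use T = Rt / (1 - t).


Formula: T = Rt / (1 - t)
Step 1 — (1 - t) = 1 - 0.158 = 0.842
Step 2 — T = 137535 / 0.842 ≈ 163340 N (5 s.f.)

163340 N


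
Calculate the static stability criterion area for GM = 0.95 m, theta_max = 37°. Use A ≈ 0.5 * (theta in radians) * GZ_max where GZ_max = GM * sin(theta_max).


Formula: GZ_max = GM * sin(theta); Area = 0.5 * theta_rad * GZ_max
Step 1 — GZ_max = 0.95 * sin(37°) = 0.95 * 0.601815 = 0.571724 m
Step 2 — theta_rad = 37 * pi/180 = 0.645772 rad
Step 3 — Area = 0.5 * 0.645772 * 0.571724 ≈ 0.18460 m·rad (5 s.f.)

0.18460 m·rad


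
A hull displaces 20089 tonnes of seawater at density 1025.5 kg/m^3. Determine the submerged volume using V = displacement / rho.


Formula: V = mass / rho
Step 1 — convert tonnes to kg: 20089 t * 1000 = 20089000 kg
Step 2 — V = 20089000 / 1025.5 ≈ 19589 m^3 (5 s.f.)

19589 m^3


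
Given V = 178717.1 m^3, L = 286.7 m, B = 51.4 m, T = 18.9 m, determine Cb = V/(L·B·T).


Formula: Cb = V / (L * B * T)
Step 1 — L * B * T = 286.7 * 51.4 * 18.9 = 278517.582 m^3
Step 2 — Cb = 178717.1 / 278517.582 ≈ 0.64167 (5 s.f.)

0.64167


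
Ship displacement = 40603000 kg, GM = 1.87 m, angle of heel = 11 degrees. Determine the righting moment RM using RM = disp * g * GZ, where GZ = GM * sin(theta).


Formula: GZ = GM * sin(theta); RM = disp * g * GZ
Step 1 — GZ = 1.87 * sin(11°) = 1.87 * 0.190809 = 0.356813 m
Step 2 — RM = 40603000 * 9.81 * 0.356813 ≈ 142120000 N·m (5 s.f.)

142120000 N·m


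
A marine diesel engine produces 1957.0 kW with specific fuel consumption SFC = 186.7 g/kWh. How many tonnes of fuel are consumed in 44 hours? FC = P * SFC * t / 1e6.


Formula: FC (tonnes) = P * SFC * t / 1,000,000
Step 1 — P * SFC * t = 1957.0 * 186.7 * 44 = 16076363.6 g
Step 2 — FC (tonnes) = 16076363.6 / 1,000,000 ≈ 16.076 tonnes (5 s.f.)

16.076 tonnes


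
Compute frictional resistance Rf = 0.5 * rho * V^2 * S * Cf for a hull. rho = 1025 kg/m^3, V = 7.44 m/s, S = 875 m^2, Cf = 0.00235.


Formula: Rf = 0.5 * rho * V^2 * S * Cf
Step 1 — V^2 = 7.44^2 = 55.3536
Step 2 — 0.5 * rho * V^2 = 0.5 * 1025 * 55.3536 = 28368.72
Step 3 — Rf = 28368.72 * 875 * 0.00235 ≈ 58333 N (5 s.f.)

58333 N


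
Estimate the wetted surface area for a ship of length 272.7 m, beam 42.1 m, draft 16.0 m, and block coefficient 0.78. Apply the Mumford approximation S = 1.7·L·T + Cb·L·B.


Formula: S = 1.7*L*T + V/T with V = Cb*L*B*T, i.e. S = L * (1.7*T + Cb*B)
Step 1 — 1.7*T = 1.7 * 16.0 = 27.2 m
Step 2 — Cb*B = 0.78 * 42.1 = 32.838 m
Step 3 — 1.7*T + Cb*B = 27.2 + 32.838 = 60.038 m
Step 4 — S = 272.7 * 60.038 ≈ 16372 m^2 (5 s.f.)

16372 m^2


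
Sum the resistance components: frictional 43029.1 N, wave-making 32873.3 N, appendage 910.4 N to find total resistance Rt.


Formula: Rt = Rf + Rw + Ra
Substituting: Rt = 43029.1 + 32873.3 + 910.4
Result: Rt = 76812.8 N

76812.8 N


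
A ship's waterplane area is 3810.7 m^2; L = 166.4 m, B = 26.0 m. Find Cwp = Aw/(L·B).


Formula: Cwp = Aw / (L * B)
Step 1 — L * B = 166.4 * 26.0 = 4326.4 m^2
Step 2 — Cwp = 3810.7 / 4326.4 ≈ 0.88080 (5 s.f.)

0.88080


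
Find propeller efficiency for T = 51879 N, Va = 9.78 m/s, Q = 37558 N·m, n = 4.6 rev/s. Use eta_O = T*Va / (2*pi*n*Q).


Formula: eta = T * Va / (2 * pi * n * Q)
Step 1 — numerator = T * Va = 51879 * 9.78 = 507376.62
Step 2 — 2 * pi * n = 2 * pi * 4.6 = 28.902652
Step 3 — denominator = 28.902652 * 37558 = 1085525.8
Step 4 — eta = 507376.62 / 1085525.8 ≈ 0.46740 (5 s.f.)

0.46740


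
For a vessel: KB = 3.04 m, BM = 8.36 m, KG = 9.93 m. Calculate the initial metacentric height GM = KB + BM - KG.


Formula: GM = KB + BM - KG
Step 1 — KM = KB + BM = 3.04 + 8.36 = 11.4 m
Step 2 — GM = KM - KG = 11.4 - 9.93 = 1.47 m

1.47 m


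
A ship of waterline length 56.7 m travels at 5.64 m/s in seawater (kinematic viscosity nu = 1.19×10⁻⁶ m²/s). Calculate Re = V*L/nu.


Formula: Re = V * L / nu
Step 1 — V * L = 5.64 * 56.7 = 319.788 m^2/s
Step 2 — Re = 319.788 / 1.19e-6 = 2.69e+08

2.69e+08


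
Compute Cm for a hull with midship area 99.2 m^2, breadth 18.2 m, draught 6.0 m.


Formula: Cm = Am / (B * T)
Step 1 — B * T = 18.2 * 6.0 = 109.2 m^2
Step 2 — Cm = 99.2 / 109.2 ≈ 0.90842 (5 s.f.)

0.90842


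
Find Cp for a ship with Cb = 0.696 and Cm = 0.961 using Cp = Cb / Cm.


Formula: Cp = Cb / Cm
Substituting: Cp = 0.696 / 0.961
Result: Cp ≈ 0.72425 (5 s.f.)

0.72425


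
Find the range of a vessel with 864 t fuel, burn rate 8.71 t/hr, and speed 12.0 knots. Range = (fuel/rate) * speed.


Formula: endurance = fuel / rate; range = endurance * speed
Step 1 — endurance = 864 / 8.71 = 99.1963 hours
Step 2 — range = 99.1963 * 12.0 ≈ 1190.4 nautical miles (5 s.f.)

1190.4 NM


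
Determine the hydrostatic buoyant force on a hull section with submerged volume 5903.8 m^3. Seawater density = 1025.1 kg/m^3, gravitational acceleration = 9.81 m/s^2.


Formula: Fb = rho * g * V
Substituting: Fb = 1025.1 * 9.81 * 5903.8
Intermediate: 1025.1 * 9.81 = 10056.231
Result: Fb = 10056.231 * 5903.8 ≈ 59370000 N (5 s.f.)

59370000 N


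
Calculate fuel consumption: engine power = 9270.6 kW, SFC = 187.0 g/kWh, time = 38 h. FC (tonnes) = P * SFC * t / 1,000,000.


Formula: FC (tonnes) = P * SFC * t / 1,000,000
Step 1 — P * SFC * t = 9270.6 * 187.0 * 38 = 65876883.6 g
Step 2 — FC (tonnes) = 65876883.6 / 1,000,000 ≈ 65.877 tonnes (5 s.f.)

65.877 tonnes


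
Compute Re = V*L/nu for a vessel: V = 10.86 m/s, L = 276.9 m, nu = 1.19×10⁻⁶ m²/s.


Formula: Re = V * L / nu
Step 1 — V * L = 10.86 * 276.9 = 3007.134 m^2/s
Step 2 — Re = 3007.134 / 1.19e-6 = 2.53e+09

2.53e+09


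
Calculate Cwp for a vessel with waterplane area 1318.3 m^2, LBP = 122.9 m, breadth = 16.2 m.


Formula: Cwp = Aw / (L * B)
Step 1 — L * B = 122.9 * 16.2 = 1990.98 m^2
Step 2 — Cwp = 1318.3 / 1990.98 ≈ 0.66214 (5 s.f.)

0.66214


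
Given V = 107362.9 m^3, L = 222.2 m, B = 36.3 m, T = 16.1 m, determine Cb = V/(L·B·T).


Formula: Cb = V / (L * B * T)
Step 1 — L * B * T = 222.2 * 36.3 * 16.1 = 129860.346 m^3
Step 2 — Cb = 107362.9 / 129860.346 ≈ 0.82676 (5 s.f.)

0.82676


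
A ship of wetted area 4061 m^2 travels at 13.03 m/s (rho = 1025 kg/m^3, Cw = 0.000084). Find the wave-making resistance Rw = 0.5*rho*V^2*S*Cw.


Formula: Rw = 0.5 * rho * V^2 * S * Cw
Step 1 — V^2 = 13.03^2 = 169.7809
Step 2 — 0.5 * rho * V^2 = 0.5 * 1025 * 169.7809 = 87012.71125
Step 3 — Rw = 87012.71125 * 4061 * 0.000084 ≈ 29682 N (5 s.f.)

29682 N


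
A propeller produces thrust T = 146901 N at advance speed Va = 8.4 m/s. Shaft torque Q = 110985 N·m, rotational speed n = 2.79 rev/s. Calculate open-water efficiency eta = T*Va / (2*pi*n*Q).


Formula: eta = T * Va / (2 * pi * n * Q)
Step 1 — numerator = T * Va = 146901 * 8.4 = 1233968.4
Step 2 — 2 * pi * n = 2 * pi * 2.79 = 17.530087
Step 3 — denominator = 17.530087 * 110985 = 1945576.71
Step 4 — eta = 1233968.4 / 1945576.71 ≈ 0.63424 (5 s.f.)

0.63424


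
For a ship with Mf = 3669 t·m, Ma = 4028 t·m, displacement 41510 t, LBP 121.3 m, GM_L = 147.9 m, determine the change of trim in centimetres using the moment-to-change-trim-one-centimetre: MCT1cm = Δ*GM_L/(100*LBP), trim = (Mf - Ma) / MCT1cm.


Formula: net trimming moment = Mf - Ma; MCT1cm = Δ*GM_L/(100*LBP); trim = net moment / MCT1cm
Step 1 — net trimming moment = 3669 - 4028 = -359 t·m
Step 2 — MCT1cm = 41510 * 147.9 / (100 * 121.3) = 506.1277 t·m/cm
Step 3 — trim = -359 / 506.1277 ≈ -0.70931 cm (5 s.f.)

-0.70931 cm


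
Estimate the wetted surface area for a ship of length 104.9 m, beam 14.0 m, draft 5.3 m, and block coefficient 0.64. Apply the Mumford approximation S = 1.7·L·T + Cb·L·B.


Formula: S = 1.7*L*T + V/T with V = Cb*L*B*T, i.e. S = L * (1.7*T + Cb*B)
Step 1 — 1.7*T = 1.7 * 5.3 = 9.01 m
Step 2 — Cb*B = 0.64 * 14.0 = 8.96 m
Step 3 — 1.7*T + Cb*B = 9.01 + 8.96 = 17.97 m
Step 4 — S = 104.9 * 17.97 ≈ 1885.1 m^2 (5 s.f.)

1885.1 m^2


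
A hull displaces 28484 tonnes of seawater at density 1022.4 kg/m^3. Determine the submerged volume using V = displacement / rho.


Formula: V = mass / rho
Step 1 — convert tonnes to kg: 28484 t * 1000 = 28484000 kg
Step 2 — V = 28484000 / 1022.4 ≈ 27860 m^3 (5 s.f.)

27860 m^3
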